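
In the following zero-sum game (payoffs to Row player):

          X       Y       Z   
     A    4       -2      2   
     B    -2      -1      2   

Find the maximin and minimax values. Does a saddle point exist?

Maximin = -2, Minimax = -1, Saddle: False

Work:
Row minimums: [-2, -2] → maximin = -2
Column maximums: [4, -1, 2] → minimax = -1
No saddle point (maximin ≠ minimax). Mixed strategy needed.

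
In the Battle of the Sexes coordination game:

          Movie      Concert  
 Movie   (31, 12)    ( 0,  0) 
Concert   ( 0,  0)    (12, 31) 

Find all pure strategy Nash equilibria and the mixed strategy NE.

Pure NE: (Movie, Movie) and (Concert, Concert); Mixed NE: p = 0.7209, q = 0.2791

Work:
Check pure NE:
(Movie, Movie): (31, 12) - no unilateral deviation beneficial
(Concert, Concert): (12, 31) - no unilateral deviation beneficial
Mixed NE: P1 plays Movie with p = 0.7209, P2 plays Movie with q = 0.2791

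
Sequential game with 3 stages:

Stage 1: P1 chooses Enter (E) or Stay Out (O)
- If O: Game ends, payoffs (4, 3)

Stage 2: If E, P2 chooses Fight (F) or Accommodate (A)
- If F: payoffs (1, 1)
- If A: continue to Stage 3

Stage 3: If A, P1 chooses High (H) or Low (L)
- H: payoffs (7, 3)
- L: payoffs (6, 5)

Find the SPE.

SPE: (E, A, H); Outcome (7, 3)

Work:
Stage 3: P1 chooses H (7 vs 6)
Stage 2: P2: F->1, A->3 (anticipating H). Choose A
Stage 1: P1: O->4, E->7 (anticipating A, H). Choose E
SPE path: E -> A -> H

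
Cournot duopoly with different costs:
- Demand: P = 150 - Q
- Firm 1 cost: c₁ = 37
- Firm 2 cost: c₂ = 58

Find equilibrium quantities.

q₁* = 44.67, q₂* = 23.67

Work:
Reaction: q₁ = (150 - 37 - q₂)/2
Reaction: q₂ = (150 - 58 - q₁)/2
Solve simultaneously:
q₁* = (150 - 2×37 + 58)/3 = 44.67
q₂* = (150 - 2×58 + 37)/3 = 23.67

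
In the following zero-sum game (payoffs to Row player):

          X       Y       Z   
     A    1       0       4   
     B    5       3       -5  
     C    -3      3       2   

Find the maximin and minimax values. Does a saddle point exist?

Maximin = 0, Minimax = 3, Saddle: False

Work:
Row minimums: [0, -5, -3] → maximin = 0
Column maximums: [5, 3, 4] → minimax = 3
No saddle point (maximin ≠ minimax). Mixed strategy needed.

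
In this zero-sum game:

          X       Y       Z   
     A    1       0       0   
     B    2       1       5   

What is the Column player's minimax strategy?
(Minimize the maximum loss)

Column should play Y, value = 1

Work:
Column player minimizes Row's maximum payoff:
Column X: max payoff to Row = 2
Column Y: max payoff to Row = 1
Column Z: max payoff to Row = 5
Minimum is 1, achieved by column Y.
Minimax strategy: Y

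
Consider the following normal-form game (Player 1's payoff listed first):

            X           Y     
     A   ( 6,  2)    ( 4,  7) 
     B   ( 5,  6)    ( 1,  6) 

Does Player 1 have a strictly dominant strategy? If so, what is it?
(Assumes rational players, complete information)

Yes, Player 1's strictly dominant strategy is A

Work:
A strategy strictly dominates another if it gives a strictly higher payoff against every opponent action. Compare each pair of P1's strategies column-by-column:
  A vs B: [6 vs 5, 4 vs 1] → A strictly dominates B
  B vs A: [5 vs 6, 1 vs 4] → B does not strictly dominate A (column X: 5 ≤ 6)
A strictly dominates every other strategy → strictly dominant.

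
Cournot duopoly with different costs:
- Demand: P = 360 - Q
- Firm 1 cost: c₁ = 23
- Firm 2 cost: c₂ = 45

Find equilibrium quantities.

q₁* = 119.67, q₂* = 97.67

Work:
Reaction: q₁ = (360 - 23 - q₂)/2
Reaction: q₂ = (360 - 45 - q₁)/2
Solve simultaneously:
q₁* = (360 - 2×23 + 45)/3 = 119.67
q₂* = (360 - 2×45 + 23)/3 = 97.67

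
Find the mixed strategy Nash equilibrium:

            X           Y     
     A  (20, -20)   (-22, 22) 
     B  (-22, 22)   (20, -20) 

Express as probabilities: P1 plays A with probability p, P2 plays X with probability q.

p = 0.5, q = 0.5

Work:
Find probabilities that make opponent indifferent:
P2 chooses q to make P1 indifferent between A and B
P1 chooses p to make P2 indifferent between X and Y
Mixed NE: P1 plays (A: 0.5, B: 0.5), P2 plays (X: 0.5, Y: 0.5)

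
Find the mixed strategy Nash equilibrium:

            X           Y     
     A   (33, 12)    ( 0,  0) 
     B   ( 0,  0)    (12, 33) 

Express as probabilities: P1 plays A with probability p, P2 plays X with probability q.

p = 0.7333, q = 0.2667

Work:
Find probabilities that make opponent indifferent:
P2 chooses q to make P1 indifferent between A and B
P1 chooses p to make P2 indifferent between X and Y
Mixed NE: P1 plays (A: 0.7333, B: 0.2667), P2 plays (X: 0.2667, Y: 0.7333)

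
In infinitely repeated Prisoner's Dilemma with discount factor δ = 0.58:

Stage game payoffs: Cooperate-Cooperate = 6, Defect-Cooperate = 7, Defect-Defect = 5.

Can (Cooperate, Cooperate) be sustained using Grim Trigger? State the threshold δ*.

δ* = 0.5; since δ = 0.58 ≥ 0.5, cooperation can be sustained

Work:
For Grim Trigger:
Cooperate forever: 6/(1-δ)
Defect then punished: 7 + 5·δ/(1-δ)
Need: 6/(1-δ) ≥ 7 + 5·δ/(1-δ)
Solving: δ ≥ (T-R)/(T-P) = (7-6)/(7-5) = 0.5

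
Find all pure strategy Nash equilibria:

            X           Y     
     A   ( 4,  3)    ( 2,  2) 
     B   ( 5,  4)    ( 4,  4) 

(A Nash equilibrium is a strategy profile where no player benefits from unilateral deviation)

Nash equilibrium: (B, X), (B, Y)

Work:
Best responses:
  P1 vs X: payoffs [4, 5] → best response B (payoff 5)
  P1 vs Y: payoffs [2, 4] → best response B (payoff 4)
  P2 vs A: payoffs [3, 2] → best response X (payoff 3)
  P2 vs B: payoffs [4, 4] → best response X/Y (payoff 4)
Mutual best responses: (B,X), (B,Y) → Nash equilibria.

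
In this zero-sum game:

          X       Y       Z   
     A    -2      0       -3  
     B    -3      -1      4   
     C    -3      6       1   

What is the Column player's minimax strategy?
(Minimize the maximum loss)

Column should play X, value = -2

Work:
Column player minimizes Row's maximum payoff:
Column X: max payoff to Row = -2
Column Y: max payoff to Row = 6
Column Z: max payoff to Row = 4
Minimum is -2, achieved by column X.
Minimax strategy: X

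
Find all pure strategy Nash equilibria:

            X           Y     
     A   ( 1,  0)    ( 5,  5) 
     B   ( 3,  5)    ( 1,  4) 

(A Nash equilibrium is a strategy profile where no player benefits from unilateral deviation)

Nash equilibrium: (A, Y), (B, X)

Work:
Best responses:
  P1 vs X: payoffs [1, 3] → best response B (payoff 3)
  P1 vs Y: payoffs [5, 1] → best response A (payoff 5)
  P2 vs A: payoffs [0, 5] → best response Y (payoff 5)
  P2 vs B: payoffs [5, 4] → best response X (payoff 5)
Mutual best responses: (A,Y), (B,X) → Nash equilibria.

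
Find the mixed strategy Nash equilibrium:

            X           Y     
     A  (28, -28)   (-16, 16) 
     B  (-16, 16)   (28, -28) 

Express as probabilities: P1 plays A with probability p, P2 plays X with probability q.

p = 0.5, q = 0.5

Work:
Find probabilities that make opponent indifferent:
P2 chooses q to make P1 indifferent between A and B
P1 chooses p to make P2 indifferent between X and Y
Mixed NE: P1 plays (A: 0.5, B: 0.5), P2 plays (X: 0.5, Y: 0.5)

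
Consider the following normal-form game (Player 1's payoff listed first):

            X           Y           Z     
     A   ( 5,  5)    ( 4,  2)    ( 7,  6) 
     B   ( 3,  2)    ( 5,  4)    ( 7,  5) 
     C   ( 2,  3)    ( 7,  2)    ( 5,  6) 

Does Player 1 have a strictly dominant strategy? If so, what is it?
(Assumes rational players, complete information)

No strictly dominant strategy exists for Player 1

Work:
A strategy strictly dominates another if it gives a strictly higher payoff against every opponent action. Compare each pair of P1's strategies column-by-column:
  A vs B: [5 vs 3, 4 vs 5, 7 vs 7] → A does not strictly dominate B (column Y: 4 ≤ 5)
  A vs C: [5 vs 2, 4 vs 7, 7 vs 5] → A does not strictly dominate C (column Y: 4 ≤ 7)
  B vs A: [3 vs 5, 5 vs 4, 7 vs 7] → B does not strictly dominate A (column X: 3 ≤ 5)
  B vs C: [3 vs 2, 5 vs 7, 7 vs 5] → B does not strictly dominate C (column Y: 5 ≤ 7)
  C vs A: [2 vs 5, 7 vs 4, 5 vs 7] → C does not strictly dominate A (column X: 2 ≤ 5)
  C vs B: [2 vs 3, 7 vs 5, 5 vs 7] → C does not strictly dominate B (column X: 2 ≤ 3)
No single strategy strictly dominates all others → no strictly dominant strategy.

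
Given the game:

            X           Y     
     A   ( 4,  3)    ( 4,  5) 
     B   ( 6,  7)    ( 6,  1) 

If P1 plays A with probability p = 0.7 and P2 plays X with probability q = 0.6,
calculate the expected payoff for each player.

E[P1] = 4.6, E[P2] = 4.04

Work:
E[P1] = p·q·π₁(A,X) + p·(1-q)·π₁(A,Y) + (1-p)·q·π₁(B,X) + (1-p)·(1-q)·π₁(B,Y)
= 0.7·0.6·4 + 0.7·0.4·4 + 0.3·0.6·6 + 0.3·0.4·6
= 4.6

E[P2] = 4.04 (similar calculation)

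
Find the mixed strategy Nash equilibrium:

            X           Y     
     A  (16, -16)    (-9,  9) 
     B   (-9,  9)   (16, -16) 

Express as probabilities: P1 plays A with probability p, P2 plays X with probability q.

p = 0.5, q = 0.5

Work:
Find probabilities that make opponent indifferent:
P2 chooses q to make P1 indifferent between A and B
P1 chooses p to make P2 indifferent between X and Y
Mixed NE: P1 plays (A: 0.5, B: 0.5), P2 plays (X: 0.5, Y: 0.5)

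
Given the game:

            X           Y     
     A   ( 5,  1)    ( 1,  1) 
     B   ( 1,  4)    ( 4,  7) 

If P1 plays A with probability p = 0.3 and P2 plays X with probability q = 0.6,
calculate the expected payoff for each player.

E[P1] = 2.56, E[P2] = 3.94

Work:
E[P1] = p·q·π₁(A,X) + p·(1-q)·π₁(A,Y) + (1-p)·q·π₁(B,X) + (1-p)·(1-q)·π₁(B,Y)
= 0.3·0.6·5 + 0.3·0.4·1 + 0.7·0.6·1 + 0.7·0.4·4
= 2.56

E[P2] = 3.94 (similar calculation)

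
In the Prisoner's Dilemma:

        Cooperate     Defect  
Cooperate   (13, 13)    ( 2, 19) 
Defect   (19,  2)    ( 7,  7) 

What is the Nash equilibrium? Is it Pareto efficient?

(Defect, Defect) is NE; not Pareto efficient

Work:
Defect dominates Cooperate for both players:
If P2 cooperates: Defect (19) > Cooperate (13)
If P2 defects: Defect (7) > Cooperate (2)
NE: (Defect, Defect) with payoff (7, 7)
But (Cooperate, Cooperate) = (13, 13) Pareto dominates (7, 7)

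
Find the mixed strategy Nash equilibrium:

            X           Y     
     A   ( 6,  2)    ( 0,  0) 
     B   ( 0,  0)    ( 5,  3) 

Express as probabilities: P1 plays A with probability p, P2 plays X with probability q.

p = 0.6, q = 0.4545

Work:
Find probabilities that make opponent indifferent:
P2 chooses q to make P1 indifferent between A and B
P1 chooses p to make P2 indifferent between X and Y
Mixed NE: P1 plays (A: 0.6, B: 0.4), P2 plays (X: 0.4545, Y: 0.5455)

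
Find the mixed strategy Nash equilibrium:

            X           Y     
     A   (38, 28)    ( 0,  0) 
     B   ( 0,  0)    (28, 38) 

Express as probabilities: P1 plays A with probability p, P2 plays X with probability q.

p = 0.5758, q = 0.4242

Work:
Find probabilities that make opponent indifferent:
P2 chooses q to make P1 indifferent between A and B
P1 chooses p to make P2 indifferent between X and Y
Mixed NE: P1 plays (A: 0.5758, B: 0.4242), P2 plays (X: 0.4242, Y: 0.5758)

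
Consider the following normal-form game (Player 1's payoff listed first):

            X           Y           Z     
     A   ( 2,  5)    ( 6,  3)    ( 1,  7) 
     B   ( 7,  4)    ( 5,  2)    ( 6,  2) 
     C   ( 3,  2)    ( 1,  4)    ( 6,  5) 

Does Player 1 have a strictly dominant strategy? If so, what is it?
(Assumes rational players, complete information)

No strictly dominant strategy exists for Player 1

Work:
A strategy strictly dominates another if it gives a strictly higher payoff against every opponent action. Compare each pair of P1's strategies column-by-column:
  A vs B: [2 vs 7, 6 vs 5, 1 vs 6] → A does not strictly dominate B (column X: 2 ≤ 7)
  A vs C: [2 vs 3, 6 vs 1, 1 vs 6] → A does not strictly dominate C (column X: 2 ≤ 3)
  B vs A: [7 vs 2, 5 vs 6, 6 vs 1] → B does not strictly dominate A (column Y: 5 ≤ 6)
  B vs C: [7 vs 3, 5 vs 1, 6 vs 6] → B does not strictly dominate C (column Z: 6 ≤ 6)
  C vs A: [3 vs 2, 1 vs 6, 6 vs 1] → C does not strictly dominate A (column Y: 1 ≤ 6)
  C vs B: [3 vs 7, 1 vs 5, 6 vs 6] → C does not strictly dominate B (column X: 3 ≤ 7)
No single strategy strictly dominates all others → no strictly dominant strategy.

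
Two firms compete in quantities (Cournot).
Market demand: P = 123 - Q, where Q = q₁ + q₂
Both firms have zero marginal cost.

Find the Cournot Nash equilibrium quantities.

q₁* = q₂* = 41.0; P* = 41.0

Work:
Profit: π_i = P·q_i = (a - q_i - q_j)·q_i
FOC: ∂π_i/∂q_i = a - 2q_i - q_j = 0
Reaction function: q_i = (123 - q_j)/2
Symmetry: q* = 123/3 = 41.0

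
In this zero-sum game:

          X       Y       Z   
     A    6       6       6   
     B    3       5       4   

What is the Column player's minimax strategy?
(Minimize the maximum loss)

Column should play X or Y or Z (all achieve the minimum), value = 6

Work:
Column player minimizes Row's maximum payoff:
Column X: max payoff to Row = 6
Column Y: max payoff to Row = 6
Column Z: max payoff to Row = 6
Minimum is 6, achieved by columns X, Y, Z (tied).
Each of X or Y or Z is a minimax strategy.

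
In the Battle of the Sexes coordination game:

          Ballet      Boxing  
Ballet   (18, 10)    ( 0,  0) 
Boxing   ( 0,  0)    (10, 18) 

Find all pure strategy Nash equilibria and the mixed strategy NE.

Pure NE: (Ballet, Ballet) and (Boxing, Boxing); Mixed NE: p = 0.6429, q = 0.3571

Work:
Check pure NE:
(Ballet, Ballet): (18, 10) - no unilateral deviation beneficial
(Boxing, Boxing): (10, 18) - no unilateral deviation beneficial
Mixed NE: P1 plays Ballet with p = 0.6429, P2 plays Ballet with q = 0.3571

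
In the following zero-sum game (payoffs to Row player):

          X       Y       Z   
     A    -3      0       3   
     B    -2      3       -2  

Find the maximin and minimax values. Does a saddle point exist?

Maximin = -2, Minimax = -2, Saddle: True

Work:
Row minimums: [-3, -2] → maximin = -2
Column maximums: [-2, 3, 3] → minimax = -2
Saddle point exists! Game value = -2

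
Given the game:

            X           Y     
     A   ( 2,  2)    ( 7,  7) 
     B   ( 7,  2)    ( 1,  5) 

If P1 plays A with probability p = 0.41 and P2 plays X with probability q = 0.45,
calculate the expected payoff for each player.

E[P1] = 4.1305, E[P2] = 4.101

Work:
E[P1] = p·q·π₁(A,X) + p·(1-q)·π₁(A,Y) + (1-p)·q·π₁(B,X) + (1-p)·(1-q)·π₁(B,Y)
= 0.41·0.45·2 + 0.41·0.55·7 + 0.59·0.45·7 + 0.59·0.55·1
= 4.1305

E[P2] = 4.101 (similar calculation)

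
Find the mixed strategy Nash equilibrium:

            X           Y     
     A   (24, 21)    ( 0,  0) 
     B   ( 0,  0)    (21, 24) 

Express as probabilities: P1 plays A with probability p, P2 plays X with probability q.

p = 0.5333, q = 0.4667

Work:
Find probabilities that make opponent indifferent:
P2 chooses q to make P1 indifferent between A and B
P1 chooses p to make P2 indifferent between X and Y
Mixed NE: P1 plays (A: 0.5333, B: 0.4667), P2 plays (X: 0.4667, Y: 0.5333)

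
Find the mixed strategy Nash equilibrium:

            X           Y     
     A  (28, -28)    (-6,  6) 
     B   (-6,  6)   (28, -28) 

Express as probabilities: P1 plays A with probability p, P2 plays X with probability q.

p = 0.5, q = 0.5

Work:
Find probabilities that make opponent indifferent:
P2 chooses q to make P1 indifferent between A and B
P1 chooses p to make P2 indifferent between X and Y
Mixed NE: P1 plays (A: 0.5, B: 0.5), P2 plays (X: 0.5, Y: 0.5)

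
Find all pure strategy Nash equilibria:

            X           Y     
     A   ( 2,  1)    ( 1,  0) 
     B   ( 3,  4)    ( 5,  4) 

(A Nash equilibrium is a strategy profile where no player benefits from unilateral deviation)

Nash equilibrium: (B, X), (B, Y)

Work:
Best responses:
  P1 vs X: payoffs [2, 3] → best response B (payoff 3)
  P1 vs Y: payoffs [1, 5] → best response B (payoff 5)
  P2 vs A: payoffs [1, 0] → best response X (payoff 1)
  P2 vs B: payoffs [4, 4] → best response X/Y (payoff 4)
Mutual best responses: (B,X), (B,Y) → Nash equilibria.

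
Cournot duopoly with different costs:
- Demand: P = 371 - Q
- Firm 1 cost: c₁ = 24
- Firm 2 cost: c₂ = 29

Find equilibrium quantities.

q₁* = 117.33, q₂* = 112.33

Work:
Reaction: q₁ = (371 - 24 - q₂)/2
Reaction: q₂ = (371 - 29 - q₁)/2
Solve simultaneously:
q₁* = (371 - 2×24 + 29)/3 = 117.33
q₂* = (371 - 2×29 + 24)/3 = 112.33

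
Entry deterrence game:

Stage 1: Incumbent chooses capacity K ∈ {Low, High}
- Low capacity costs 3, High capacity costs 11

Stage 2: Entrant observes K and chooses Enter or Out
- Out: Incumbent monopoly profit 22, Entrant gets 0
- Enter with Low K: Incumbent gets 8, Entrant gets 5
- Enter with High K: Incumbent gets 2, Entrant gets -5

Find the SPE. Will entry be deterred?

SPE: (High, Enter|Low, Out|High); Entry deterred. Incumbent net profit = 11

Work:
After Low K: Entrant enters (5 > 0)
After High K: Entrant stays out (-5 < 0)
Incumbent: Low → 8−3=5, High → 22−11=11
Incumbent chooses High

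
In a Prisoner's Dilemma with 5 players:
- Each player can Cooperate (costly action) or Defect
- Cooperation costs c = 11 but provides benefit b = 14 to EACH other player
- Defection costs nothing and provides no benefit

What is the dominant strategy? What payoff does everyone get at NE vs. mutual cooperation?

Dominant: Defect; NE payoff = 0; Coop payoff = 45

Work:
Defect dominates (saves cost c = 11, benefit to others is external)
NE: All defect → everyone gets 0
If all cooperate: each receives (4)×14 - 11 = 45
Social dilemma: 45 > 0 but NE gives 0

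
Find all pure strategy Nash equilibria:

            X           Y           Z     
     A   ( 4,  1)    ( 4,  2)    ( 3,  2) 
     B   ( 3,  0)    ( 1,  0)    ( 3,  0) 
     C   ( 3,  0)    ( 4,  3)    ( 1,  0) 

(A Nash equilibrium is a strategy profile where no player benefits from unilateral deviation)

Nash equilibrium: (A, Y), (A, Z), (B, Z), (C, Y)

Work:
Best responses:
  P1 vs X: payoffs [4, 3, 3] → best response A (payoff 4)
  P1 vs Y: payoffs [4, 1, 4] → best response A/C (payoff 4)
  P1 vs Z: payoffs [3, 3, 1] → best response A/B (payoff 3)
  P2 vs A: payoffs [1, 2, 2] → best response Y/Z (payoff 2)
  P2 vs B: payoffs [0, 0, 0] → best response X/Y/Z (payoff 0)
  P2 vs C: payoffs [0, 3, 0] → best response Y (payoff 3)
Mutual best responses: (A,Y), (A,Z), (B,Z), (C,Y) → Nash equilibria.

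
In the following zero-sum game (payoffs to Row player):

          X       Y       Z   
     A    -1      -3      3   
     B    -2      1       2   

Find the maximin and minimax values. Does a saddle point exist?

Maximin = -2, Minimax = -1, Saddle: False

Work:
Row minimums: [-3, -2] → maximin = -2
Column maximums: [-1, 1, 3] → minimax = -1
No saddle point (maximin ≠ minimax). Mixed strategy needed.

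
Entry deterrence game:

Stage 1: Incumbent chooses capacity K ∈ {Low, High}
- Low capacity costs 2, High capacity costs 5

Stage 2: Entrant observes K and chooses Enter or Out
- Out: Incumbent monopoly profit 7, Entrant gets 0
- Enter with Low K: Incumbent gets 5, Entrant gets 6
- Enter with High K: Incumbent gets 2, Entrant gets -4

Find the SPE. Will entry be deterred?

SPE: (Low, Enter|Low, Out|High); Entry not deterred. Incumbent net profit = 3, Entrant gets 6

Work:
After Low K: Entrant enters (6 > 0)
After High K: Entrant stays out (-4 < 0)
Incumbent: Low → 5−2=3, High → 7−5=2
Incumbent chooses Low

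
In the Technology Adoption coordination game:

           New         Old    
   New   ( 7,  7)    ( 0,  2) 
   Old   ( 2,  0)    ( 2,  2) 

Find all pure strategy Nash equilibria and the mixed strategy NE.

Pure NE: (New, New) and (Old, Old); Mixed NE: p = 0.2857, q = 0.2857

Work:
Check pure NE:
(New, New): (7, 7) - no unilateral deviation beneficial
(Old, Old): (2, 2) - no unilateral deviation beneficial
Mixed NE: P1 plays New with p = 0.2857, P2 plays New with q = 0.2857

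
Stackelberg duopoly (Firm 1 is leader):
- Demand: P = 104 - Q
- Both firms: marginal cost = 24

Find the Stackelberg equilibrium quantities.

q₁* (leader) = 40.0, q₂* (follower) = 20.0

Work:
Follower's reaction: q₂ = (a - c - q₁)/2
Leader substitutes: π₁ = q₁·(a - q₁ - (a-c-q₁)/2 - c)
FOC: q₁* = (104 - 24)/2 = 40.00
Then: q₂* = (104 - 24 - 40.0)/2 = 20.00
Leader has first-mover advantage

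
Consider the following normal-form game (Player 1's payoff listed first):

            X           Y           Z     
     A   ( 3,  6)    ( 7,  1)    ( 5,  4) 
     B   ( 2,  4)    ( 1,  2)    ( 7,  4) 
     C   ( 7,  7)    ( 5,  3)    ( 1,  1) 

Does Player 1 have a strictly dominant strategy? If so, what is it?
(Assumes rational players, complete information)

No strictly dominant strategy exists for Player 1

Work:
A strategy strictly dominates another if it gives a strictly higher payoff against every opponent action. Compare each pair of P1's strategies column-by-column:
  A vs B: [3 vs 2, 7 vs 1, 5 vs 7] → A does not strictly dominate B (column Z: 5 ≤ 7)
  A vs C: [3 vs 7, 7 vs 5, 5 vs 1] → A does not strictly dominate C (column X: 3 ≤ 7)
  B vs A: [2 vs 3, 1 vs 7, 7 vs 5] → B does not strictly dominate A (column X: 2 ≤ 3)
  B vs C: [2 vs 7, 1 vs 5, 7 vs 1] → B does not strictly dominate C (column X: 2 ≤ 7)
  C vs A: [7 vs 3, 5 vs 7, 1 vs 5] → C does not strictly dominate A (column Y: 5 ≤ 7)
  C vs B: [7 vs 2, 5 vs 1, 1 vs 7] → C does not strictly dominate B (column Z: 1 ≤ 7)
No single strategy strictly dominates all others → no strictly dominant strategy.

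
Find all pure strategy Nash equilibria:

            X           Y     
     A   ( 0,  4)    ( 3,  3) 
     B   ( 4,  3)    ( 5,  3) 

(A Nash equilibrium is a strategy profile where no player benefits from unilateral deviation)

Nash equilibrium: (B, X), (B, Y)

Work:
Best responses:
  P1 vs X: payoffs [0, 4] → best response B (payoff 4)
  P1 vs Y: payoffs [3, 5] → best response B (payoff 5)
  P2 vs A: payoffs [4, 3] → best response X (payoff 4)
  P2 vs B: payoffs [3, 3] → best response X/Y (payoff 3)
Mutual best responses: (B,X), (B,Y) → Nash equilibria.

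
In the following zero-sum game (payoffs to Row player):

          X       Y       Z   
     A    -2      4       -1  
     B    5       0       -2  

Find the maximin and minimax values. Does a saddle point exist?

Maximin = -2, Minimax = -1, Saddle: False

Work:
Row minimums: [-2, -2] → maximin = -2
Column maximums: [5, 4, -1] → minimax = -1
No saddle point (maximin ≠ minimax). Mixed strategy needed.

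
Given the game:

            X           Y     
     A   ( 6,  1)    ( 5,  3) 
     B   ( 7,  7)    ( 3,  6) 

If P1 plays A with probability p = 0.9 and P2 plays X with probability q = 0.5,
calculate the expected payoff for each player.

E[P1] = 5.45, E[P2] = 2.45

Work:
E[P1] = p·q·π₁(A,X) + p·(1-q)·π₁(A,Y) + (1-p)·q·π₁(B,X) + (1-p)·(1-q)·π₁(B,Y)
= 0.9·0.5·6 + 0.9·0.5·5 + 0.1·0.5·7 + 0.1·0.5·3
= 5.45

E[P2] = 2.45 (similar calculation)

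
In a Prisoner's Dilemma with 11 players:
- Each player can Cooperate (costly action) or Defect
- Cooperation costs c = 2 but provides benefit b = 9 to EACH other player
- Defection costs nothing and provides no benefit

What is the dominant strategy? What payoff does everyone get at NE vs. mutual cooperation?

Dominant: Defect; NE payoff = 0; Coop payoff = 88

Work:
Defect dominates (saves cost c = 2, benefit to others is external)
NE: All defect → everyone gets 0
If all cooperate: each receives (10)×9 - 2 = 88
Social dilemma: 88 > 0 but NE gives 0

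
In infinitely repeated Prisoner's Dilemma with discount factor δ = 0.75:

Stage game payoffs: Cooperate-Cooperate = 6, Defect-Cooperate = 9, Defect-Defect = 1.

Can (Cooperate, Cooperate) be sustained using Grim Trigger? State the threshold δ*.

δ* = 0.375; since δ = 0.75 ≥ 0.375, cooperation can be sustained

Work:
For Grim Trigger:
Cooperate forever: 6/(1-δ)
Defect then punished: 9 + 1·δ/(1-δ)
Need: 6/(1-δ) ≥ 9 + 1·δ/(1-δ)
Solving: δ ≥ (T-R)/(T-P) = (9-6)/(9-1) = 0.375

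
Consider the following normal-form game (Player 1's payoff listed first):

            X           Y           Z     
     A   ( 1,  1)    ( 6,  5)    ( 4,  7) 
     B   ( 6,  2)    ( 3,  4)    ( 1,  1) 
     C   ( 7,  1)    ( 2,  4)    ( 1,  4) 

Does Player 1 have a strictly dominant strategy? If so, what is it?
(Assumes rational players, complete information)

No strictly dominant strategy exists for Player 1

Work:
A strategy strictly dominates another if it gives a strictly higher payoff against every opponent action. Compare each pair of P1's strategies column-by-column:
  A vs B: [1 vs 6, 6 vs 3, 4 vs 1] → A does not strictly dominate B (column X: 1 ≤ 6)
  A vs C: [1 vs 7, 6 vs 2, 4 vs 1] → A does not strictly dominate C (column X: 1 ≤ 7)
  B vs A: [6 vs 1, 3 vs 6, 1 vs 4] → B does not strictly dominate A (column Y: 3 ≤ 6)
  B vs C: [6 vs 7, 3 vs 2, 1 vs 1] → B does not strictly dominate C (column X: 6 ≤ 7)
  C vs A: [7 vs 1, 2 vs 6, 1 vs 4] → C does not strictly dominate A (column Y: 2 ≤ 6)
  C vs B: [7 vs 6, 2 vs 3, 1 vs 1] → C does not strictly dominate B (column Y: 2 ≤ 3)
No single strategy strictly dominates all others → no strictly dominant strategy.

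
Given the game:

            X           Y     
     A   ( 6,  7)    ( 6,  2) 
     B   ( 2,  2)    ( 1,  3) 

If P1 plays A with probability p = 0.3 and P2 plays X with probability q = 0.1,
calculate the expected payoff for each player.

E[P1] = 2.57, E[P2] = 2.78

Work:
E[P1] = p·q·π₁(A,X) + p·(1-q)·π₁(A,Y) + (1-p)·q·π₁(B,X) + (1-p)·(1-q)·π₁(B,Y)
= 0.3·0.1·6 + 0.3·0.9·6 + 0.7·0.1·2 + 0.7·0.9·1
= 2.57

E[P2] = 2.78 (similar calculation)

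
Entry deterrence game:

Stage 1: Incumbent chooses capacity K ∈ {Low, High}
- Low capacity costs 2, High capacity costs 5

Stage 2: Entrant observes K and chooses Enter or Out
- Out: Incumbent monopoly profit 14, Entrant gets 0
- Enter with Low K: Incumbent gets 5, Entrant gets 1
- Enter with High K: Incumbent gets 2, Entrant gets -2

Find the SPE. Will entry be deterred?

SPE: (High, Enter|Low, Out|High); Entry deterred. Incumbent net profit = 9

Work:
After Low K: Entrant enters (1 > 0)
After High K: Entrant stays out (-2 < 0)
Incumbent: Low → 5−2=3, High → 14−5=9
Incumbent chooses High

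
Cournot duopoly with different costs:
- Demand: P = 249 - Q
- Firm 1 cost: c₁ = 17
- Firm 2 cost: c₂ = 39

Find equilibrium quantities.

q₁* = 84.67, q₂* = 62.67

Work:
Reaction: q₁ = (249 - 17 - q₂)/2
Reaction: q₂ = (249 - 39 - q₁)/2
Solve simultaneously:
q₁* = (249 - 2×17 + 39)/3 = 84.67
q₂* = (249 - 2×39 + 17)/3 = 62.67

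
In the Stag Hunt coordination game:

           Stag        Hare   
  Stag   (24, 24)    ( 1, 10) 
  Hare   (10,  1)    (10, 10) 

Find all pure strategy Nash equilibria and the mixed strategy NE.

Pure NE: (Stag, Stag) and (Hare, Hare); Mixed NE: p = 0.3913, q = 0.3913

Work:
Check pure NE:
(Stag, Stag): (24, 24) - no unilateral deviation beneficial
(Hare, Hare): (10, 10) - no unilateral deviation beneficial
Mixed NE: P1 plays Stag with p = 0.3913, P2 plays Stag with q = 0.3913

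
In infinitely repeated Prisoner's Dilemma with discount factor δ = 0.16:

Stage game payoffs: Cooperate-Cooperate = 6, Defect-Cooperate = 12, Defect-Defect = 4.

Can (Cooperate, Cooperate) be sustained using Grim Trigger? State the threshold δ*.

δ* = 0.75; since δ = 0.16 < 0.75, cooperation cannot be sustained

Work:
For Grim Trigger:
Cooperate forever: 6/(1-δ)
Defect then punished: 12 + 4·δ/(1-δ)
Need: 6/(1-δ) ≥ 12 + 4·δ/(1-δ)
Solving: δ ≥ (T-R)/(T-P) = (12-6)/(12-4) = 0.75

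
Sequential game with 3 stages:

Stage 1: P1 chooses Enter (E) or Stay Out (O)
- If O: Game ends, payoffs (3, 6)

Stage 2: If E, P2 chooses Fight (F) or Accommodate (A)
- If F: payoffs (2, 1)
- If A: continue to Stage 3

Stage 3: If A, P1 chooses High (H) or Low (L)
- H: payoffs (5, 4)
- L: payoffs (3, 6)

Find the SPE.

SPE: (E, A, H); Outcome (5, 4)

Work:
Stage 3: P1 chooses H (5 vs 3)
Stage 2: P2: F->1, A->4 (anticipating H). Choose A
Stage 1: P1: O->3, E->5 (anticipating A, H). Choose E
SPE path: E -> A -> H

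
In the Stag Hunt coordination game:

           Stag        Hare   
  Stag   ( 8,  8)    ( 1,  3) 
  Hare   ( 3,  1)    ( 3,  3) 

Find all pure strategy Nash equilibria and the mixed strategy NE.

Pure NE: (Stag, Stag) and (Hare, Hare); Mixed NE: p = 0.2857, q = 0.2857

Work:
Check pure NE:
(Stag, Stag): (8, 8) - no unilateral deviation beneficial
(Hare, Hare): (3, 3) - no unilateral deviation beneficial
Mixed NE: P1 plays Stag with p = 0.2857, P2 plays Stag with q = 0.2857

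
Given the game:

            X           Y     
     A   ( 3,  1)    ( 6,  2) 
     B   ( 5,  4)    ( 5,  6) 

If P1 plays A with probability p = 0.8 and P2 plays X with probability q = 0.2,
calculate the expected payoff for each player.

E[P1] = 5.32, E[P2] = 2.56

Work:
E[P1] = p·q·π₁(A,X) + p·(1-q)·π₁(A,Y) + (1-p)·q·π₁(B,X) + (1-p)·(1-q)·π₁(B,Y)
= 0.8·0.2·3 + 0.8·0.8·6 + 0.2·0.2·5 + 0.2·0.8·5
= 5.32

E[P2] = 2.56 (similar calculation)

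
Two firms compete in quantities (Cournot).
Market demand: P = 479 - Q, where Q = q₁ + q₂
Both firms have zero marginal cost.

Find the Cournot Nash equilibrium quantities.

q₁* = q₂* = 159.67; P* = 159.67

Work:
Profit: π_i = P·q_i = (a - q_i - q_j)·q_i
FOC: ∂π_i/∂q_i = a - 2q_i - q_j = 0
Reaction function: q_i = (479 - q_j)/2
Symmetry: q* = 479/3 = 159.67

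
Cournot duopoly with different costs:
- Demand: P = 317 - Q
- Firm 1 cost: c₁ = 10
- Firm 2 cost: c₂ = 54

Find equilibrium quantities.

q₁* = 117.0, q₂* = 73.0

Work:
Reaction: q₁ = (317 - 10 - q₂)/2
Reaction: q₂ = (317 - 54 - q₁)/2
Solve simultaneously:
q₁* = (317 - 2×10 + 54)/3 = 117.0
q₂* = (317 - 2×54 + 10)/3 = 73.0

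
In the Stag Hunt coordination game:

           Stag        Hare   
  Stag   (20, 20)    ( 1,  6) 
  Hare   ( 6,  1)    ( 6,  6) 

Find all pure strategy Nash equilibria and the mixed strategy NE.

Pure NE: (Stag, Stag) and (Hare, Hare); Mixed NE: p = 0.2632, q = 0.2632

Work:
Check pure NE:
(Stag, Stag): (20, 20) - no unilateral deviation beneficial
(Hare, Hare): (6, 6) - no unilateral deviation beneficial
Mixed NE: P1 plays Stag with p = 0.2632, P2 plays Stag with q = 0.2632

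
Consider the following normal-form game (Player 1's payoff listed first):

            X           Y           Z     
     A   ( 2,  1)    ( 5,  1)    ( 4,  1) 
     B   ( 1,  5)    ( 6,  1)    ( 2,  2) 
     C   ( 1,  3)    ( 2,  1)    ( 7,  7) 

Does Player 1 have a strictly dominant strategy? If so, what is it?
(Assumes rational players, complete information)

No strictly dominant strategy exists for Player 1

Work:
A strategy strictly dominates another if it gives a strictly higher payoff against every opponent action. Compare each pair of P1's strategies column-by-column:
  A vs B: [2 vs 1, 5 vs 6, 4 vs 2] → A does not strictly dominate B (column Y: 5 ≤ 6)
  A vs C: [2 vs 1, 5 vs 2, 4 vs 7] → A does not strictly dominate C (column Z: 4 ≤ 7)
  B vs A: [1 vs 2, 6 vs 5, 2 vs 4] → B does not strictly dominate A (column X: 1 ≤ 2)
  B vs C: [1 vs 1, 6 vs 2, 2 vs 7] → B does not strictly dominate C (column X: 1 ≤ 1)
  C vs A: [1 vs 2, 2 vs 5, 7 vs 4] → C does not strictly dominate A (column X: 1 ≤ 2)
  C vs B: [1 vs 1, 2 vs 6, 7 vs 2] → C does not strictly dominate B (column X: 1 ≤ 1)
No single strategy strictly dominates all others → no strictly dominant strategy.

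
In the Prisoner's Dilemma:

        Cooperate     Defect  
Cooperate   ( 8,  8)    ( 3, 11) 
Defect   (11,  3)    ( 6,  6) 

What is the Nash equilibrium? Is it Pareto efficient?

(Defect, Defect) is NE; not Pareto efficient

Work:
Defect dominates Cooperate for both players:
If P2 cooperates: Defect (11) > Cooperate (8)
If P2 defects: Defect (6) > Cooperate (3)
NE: (Defect, Defect) with payoff (6, 6)
But (Cooperate, Cooperate) = (8, 8) Pareto dominates (6, 6)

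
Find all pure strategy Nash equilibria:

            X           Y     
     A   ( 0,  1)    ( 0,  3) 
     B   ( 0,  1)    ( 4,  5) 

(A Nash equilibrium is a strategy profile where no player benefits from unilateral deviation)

Nash equilibrium: (B, Y)

Work:
Best responses:
  P1 vs X: payoffs [0, 0] → best response A/B (payoff 0)
  P1 vs Y: payoffs [0, 4] → best response B (payoff 4)
  P2 vs A: payoffs [1, 3] → best response Y (payoff 3)
  P2 vs B: payoffs [1, 5] → best response Y (payoff 5)
Mutual best responses: (B,Y) → Nash equilibria.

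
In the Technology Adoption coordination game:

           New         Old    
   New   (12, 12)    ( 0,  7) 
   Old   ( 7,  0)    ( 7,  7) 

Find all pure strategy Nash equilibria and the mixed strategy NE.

Pure NE: (New, New) and (Old, Old); Mixed NE: p = 0.5833, q = 0.5833

Work:
Check pure NE:
(New, New): (12, 12) - no unilateral deviation beneficial
(Old, Old): (7, 7) - no unilateral deviation beneficial
Mixed NE: P1 plays New with p = 0.5833, P2 plays New with q = 0.5833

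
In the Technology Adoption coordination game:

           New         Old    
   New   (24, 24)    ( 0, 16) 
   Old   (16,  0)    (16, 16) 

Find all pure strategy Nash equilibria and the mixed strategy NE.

Pure NE: (New, New) and (Old, Old); Mixed NE: p = 0.6667, q = 0.6667

Work:
Check pure NE:
(New, New): (24, 24) - no unilateral deviation beneficial
(Old, Old): (16, 16) - no unilateral deviation beneficial
Mixed NE: P1 plays New with p = 0.6667, P2 plays New with q = 0.6667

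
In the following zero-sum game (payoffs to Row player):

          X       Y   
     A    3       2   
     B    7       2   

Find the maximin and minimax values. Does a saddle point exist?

Maximin = 2, Minimax = 2, Saddle: True

Work:
Row minimums: [2, 2] → maximin = 2
Column maximums: [7, 2] → minimax = 2
Saddle point exists! Game value = 2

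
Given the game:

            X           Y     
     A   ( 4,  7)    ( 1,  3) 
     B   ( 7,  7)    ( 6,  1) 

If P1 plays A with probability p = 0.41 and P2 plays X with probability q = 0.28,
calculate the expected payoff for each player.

E[P1] = 4.4596, E[P2] = 3.2704

Work:
E[P1] = p·q·π₁(A,X) + p·(1-q)·π₁(A,Y) + (1-p)·q·π₁(B,X) + (1-p)·(1-q)·π₁(B,Y)
= 0.41·0.28·4 + 0.41·0.72·1 + 0.59·0.28·7 + 0.59·0.72·6
= 4.4596

E[P2] = 3.2704 (similar calculation)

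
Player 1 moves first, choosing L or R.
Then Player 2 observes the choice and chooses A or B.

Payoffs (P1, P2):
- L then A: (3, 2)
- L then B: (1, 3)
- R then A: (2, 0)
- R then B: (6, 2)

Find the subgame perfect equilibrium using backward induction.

P1 plays R, P2 plays B after L and B after R; Payoff (6, 2)

Work:
Backward induction:
After L: P2 chooses B → P1 gets 1
After R: P2 chooses B → P1 gets 6
P1 chooses R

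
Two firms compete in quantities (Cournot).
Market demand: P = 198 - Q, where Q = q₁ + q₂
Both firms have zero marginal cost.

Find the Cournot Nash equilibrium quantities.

q₁* = q₂* = 66.0; P* = 66.0

Work:
Profit: π_i = P·q_i = (a - q_i - q_j)·q_i
FOC: ∂π_i/∂q_i = a - 2q_i - q_j = 0
Reaction function: q_i = (198 - q_j)/2
Symmetry: q* = 198/3 = 66.0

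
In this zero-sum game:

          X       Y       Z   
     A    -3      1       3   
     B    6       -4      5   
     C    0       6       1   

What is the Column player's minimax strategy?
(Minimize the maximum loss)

Column should play Z, value = 5

Work:
Column player minimizes Row's maximum payoff:
Column X: max payoff to Row = 6
Column Y: max payoff to Row = 6
Column Z: max payoff to Row = 5
Minimum is 5, achieved by column Z.
Minimax strategy: Z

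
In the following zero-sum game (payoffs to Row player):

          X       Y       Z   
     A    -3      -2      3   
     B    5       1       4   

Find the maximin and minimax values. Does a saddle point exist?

Maximin = 1, Minimax = 1, Saddle: True

Work:
Row minimums: [-3, 1] → maximin = 1
Column maximums: [5, 1, 4] → minimax = 1
Saddle point exists! Game value = 1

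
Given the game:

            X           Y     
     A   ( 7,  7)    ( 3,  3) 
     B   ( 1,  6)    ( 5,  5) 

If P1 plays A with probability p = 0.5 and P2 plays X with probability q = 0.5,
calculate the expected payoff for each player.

E[P1] = 4.0, E[P2] = 5.25

Work:
E[P1] = p·q·π₁(A,X) + p·(1-q)·π₁(A,Y) + (1-p)·q·π₁(B,X) + (1-p)·(1-q)·π₁(B,Y)
= 0.5·0.5·7 + 0.5·0.5·3 + 0.5·0.5·1 + 0.5·0.5·5
= 4.0

E[P2] = 5.25 (similar calculation)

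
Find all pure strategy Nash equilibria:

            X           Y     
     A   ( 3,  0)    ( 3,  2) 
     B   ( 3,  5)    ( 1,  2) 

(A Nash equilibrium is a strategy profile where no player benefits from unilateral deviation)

Nash equilibrium: (A, Y), (B, X)

Work:
Best responses:
  P1 vs X: payoffs [3, 3] → best response A/B (payoff 3)
  P1 vs Y: payoffs [3, 1] → best response A (payoff 3)
  P2 vs A: payoffs [0, 2] → best response Y (payoff 2)
  P2 vs B: payoffs [5, 2] → best response X (payoff 5)
Mutual best responses: (A,Y), (B,X) → Nash equilibria.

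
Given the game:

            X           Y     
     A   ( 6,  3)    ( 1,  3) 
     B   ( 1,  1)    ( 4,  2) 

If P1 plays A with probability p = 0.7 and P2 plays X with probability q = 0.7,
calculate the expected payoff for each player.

E[P1] = 3.72, E[P2] = 2.49

Work:
E[P1] = p·q·π₁(A,X) + p·(1-q)·π₁(A,Y) + (1-p)·q·π₁(B,X) + (1-p)·(1-q)·π₁(B,Y)
= 0.7·0.7·6 + 0.7·0.3·1 + 0.3·0.7·1 + 0.3·0.3·4
= 3.72

E[P2] = 2.49 (similar calculation)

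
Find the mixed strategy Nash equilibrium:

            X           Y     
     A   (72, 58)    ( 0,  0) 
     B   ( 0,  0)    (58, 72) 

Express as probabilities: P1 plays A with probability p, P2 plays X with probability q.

p = 0.5538, q = 0.4462

Work:
Find probabilities that make opponent indifferent:
P2 chooses q to make P1 indifferent between A and B
P1 chooses p to make P2 indifferent between X and Y
Mixed NE: P1 plays (A: 0.5538, B: 0.4462), P2 plays (X: 0.4462, Y: 0.5538)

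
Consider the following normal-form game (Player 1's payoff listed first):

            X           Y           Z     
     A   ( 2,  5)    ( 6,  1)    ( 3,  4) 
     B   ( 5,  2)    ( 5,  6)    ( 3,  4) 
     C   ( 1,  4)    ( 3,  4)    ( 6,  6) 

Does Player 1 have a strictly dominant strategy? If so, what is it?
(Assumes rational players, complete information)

No strictly dominant strategy exists for Player 1

Work:
A strategy strictly dominates another if it gives a strictly higher payoff against every opponent action. Compare each pair of P1's strategies column-by-column:
  A vs B: [2 vs 5, 6 vs 5, 3 vs 3] → A does not strictly dominate B (column X: 2 ≤ 5)
  A vs C: [2 vs 1, 6 vs 3, 3 vs 6] → A does not strictly dominate C (column Z: 3 ≤ 6)
  B vs A: [5 vs 2, 5 vs 6, 3 vs 3] → B does not strictly dominate A (column Y: 5 ≤ 6)
  B vs C: [5 vs 1, 5 vs 3, 3 vs 6] → B does not strictly dominate C (column Z: 3 ≤ 6)
  C vs A: [1 vs 2, 3 vs 6, 6 vs 3] → C does not strictly dominate A (column X: 1 ≤ 2)
  C vs B: [1 vs 5, 3 vs 5, 6 vs 3] → C does not strictly dominate B (column X: 1 ≤ 5)
No single strategy strictly dominates all others → no strictly dominant strategy.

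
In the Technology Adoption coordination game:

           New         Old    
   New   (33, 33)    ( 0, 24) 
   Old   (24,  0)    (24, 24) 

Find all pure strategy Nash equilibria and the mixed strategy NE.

Pure NE: (New, New) and (Old, Old); Mixed NE: p = 0.7273, q = 0.7273

Work:
Check pure NE:
(New, New): (33, 33) - no unilateral deviation beneficial
(Old, Old): (24, 24) - no unilateral deviation beneficial
Mixed NE: P1 plays New with p = 0.7273, P2 plays New with q = 0.7273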